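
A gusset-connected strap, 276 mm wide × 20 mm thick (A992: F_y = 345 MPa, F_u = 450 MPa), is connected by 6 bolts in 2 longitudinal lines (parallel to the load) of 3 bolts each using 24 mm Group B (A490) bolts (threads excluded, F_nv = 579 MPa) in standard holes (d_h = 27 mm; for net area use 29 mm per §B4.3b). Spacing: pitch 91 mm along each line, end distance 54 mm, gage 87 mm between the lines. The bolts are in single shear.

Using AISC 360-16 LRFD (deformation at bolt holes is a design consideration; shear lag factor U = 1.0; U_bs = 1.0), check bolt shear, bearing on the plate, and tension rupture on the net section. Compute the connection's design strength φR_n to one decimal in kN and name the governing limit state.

1178.7 kN (bolt shear governs)

Bolt shear: A_b = π(24)²/4 = 452.39 mm². φR_n = 0.75 × 579 × 452.39 × 6 × 1 = 1178.7 kN.
Bearing (20 mm plate, F_u = 450 MPa): end bolts L_c = 54 − 27/2 = 40.5, R_n = min(1.2×40.5×20×450, 2.4×24×20×450) = 437.4 kN/bolt; interior L_c = 91 − 27 = 64, R_n = 518.4 kN/bolt. φR_n = 0.75 × (2×437.4 + 4×518.4) = 2211.3 kN.
Tension rupture (net): A_n = (276 − 2×29)×20 = 4360 mm² (U = 1.0, A_e = A_n). φR_n = 0.75 × 450 × 4360 = 1471.5 kN.
Governing: min(1178.7, 2211.3, 1471.5) = 1178.7 kN → bolt shear.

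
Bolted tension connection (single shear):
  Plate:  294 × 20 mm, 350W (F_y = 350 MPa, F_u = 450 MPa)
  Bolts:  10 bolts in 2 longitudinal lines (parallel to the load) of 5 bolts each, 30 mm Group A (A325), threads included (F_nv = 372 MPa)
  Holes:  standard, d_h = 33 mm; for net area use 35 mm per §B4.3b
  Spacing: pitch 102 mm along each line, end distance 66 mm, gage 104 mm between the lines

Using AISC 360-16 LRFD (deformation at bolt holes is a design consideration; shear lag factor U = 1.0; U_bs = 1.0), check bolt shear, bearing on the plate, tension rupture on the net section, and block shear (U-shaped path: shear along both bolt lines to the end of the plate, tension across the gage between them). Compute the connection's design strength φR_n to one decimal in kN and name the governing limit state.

1512.0 kN (net-section rupture governs)

Bolt shear: A_b = π(30)²/4 = 706.86 mm². φR_n = 0.75 × 372 × 706.86 × 10 × 1 = 1972.1 kN.
Bearing (20 mm plate, F_u = 450 MPa): end bolts L_c = 66 − 33/2 = 49.5, R_n = min(1.2×49.5×20×450, 2.4×30×20×450) = 534.6 kN/bolt; interior L_c = 102 − 33 = 69, R_n = 648 kN/bolt. φR_n = 0.75 × (2×534.6 + 8×648) = 4689.9 kN.
Tension rupture (net): A_n = (294 − 2×35)×20 = 4480 mm² (U = 1.0, A_e = A_n). φR_n = 0.75 × 450 × 4480 = 1512.0 kN.
Block shear: shear path 2×[66+4×102] = 2×474 mm, A_gv = 18960, A_nv = 2×(474 − 4.5×35)×20 = 12660 mm²; tension across gage: (104 − 1×35)×20 = 1380 mm². R_n = min(0.6×450×12660, 0.6×350×18960) + 1.0×450×1380 = min(3418.2, 3981.6) + 621 = 4039.2 kN. φR_n = 0.75 × 4039.2 = 3029.4 kN.
Governing: min(1972.1, 4689.9, 1512.0, 3029.4) = 1512.0 kN → net-section rupture.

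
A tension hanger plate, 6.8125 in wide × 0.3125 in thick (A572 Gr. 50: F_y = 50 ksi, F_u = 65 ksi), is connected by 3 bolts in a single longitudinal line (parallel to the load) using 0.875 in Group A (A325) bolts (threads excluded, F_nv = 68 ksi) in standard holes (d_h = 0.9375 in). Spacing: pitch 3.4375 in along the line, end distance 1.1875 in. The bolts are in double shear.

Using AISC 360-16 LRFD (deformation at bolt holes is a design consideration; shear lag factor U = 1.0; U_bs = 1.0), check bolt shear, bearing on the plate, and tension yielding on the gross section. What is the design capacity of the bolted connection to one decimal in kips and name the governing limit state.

Bolt shear: A_b = π(0.875)²/4 = 0.60132 in². φR_n = 0.75 × 68 × 0.60132 × 3 × 2 = 184.0 kips.
Bearing (0.3125 in plate, F_u = 65 ksi): end bolts L_c = 1.1875 − 0.9375/2 = 0.71875, R_n = min(1.2×0.71875×0.3125×65, 2.4×0.875×0.3125×65) = 17.52 kips/bolt; interior L_c = 3.4375 − 0.9375 = 2.5, R_n = 42.656 kips/bolt. φR_n = 0.75 × (1×17.52 + 2×42.656) = 77.1 kips.
Tension yield (gross): A_g = 6.8125×0.3125 = 2.1289 in². φR_n = 0.90 × 50 × 2.1289 = 95.8 kips.
Governing: min(184.0, 77.1, 95.8) = 77.1 kips → bearing.

77.1 kips (bearing governs)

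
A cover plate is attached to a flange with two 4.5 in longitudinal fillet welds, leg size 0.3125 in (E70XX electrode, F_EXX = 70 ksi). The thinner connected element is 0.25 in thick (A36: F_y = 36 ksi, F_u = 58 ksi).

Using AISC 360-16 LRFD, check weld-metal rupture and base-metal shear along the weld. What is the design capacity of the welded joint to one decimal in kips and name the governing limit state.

Weld metal: throat = 0.707×0.3125 = 0.22094 in, L = 2×4.5 = 9 in. φR_n = 0.75 × 0.6 × 70 × 0.22094 × 9 = 62.6 kips.
Base metal shear (0.25 in plate): yield φR_n = 1.0×0.6×36×0.25×9 = 48.6 kips; rupture φR_n = 0.75×0.6×58×0.25×9 = 58.7 kips; take 48.6 kips (yield).
Governing: min(62.6, 48.6) = 48.6 kips → base-metal shear.

48.6 kips (base-metal shear governs)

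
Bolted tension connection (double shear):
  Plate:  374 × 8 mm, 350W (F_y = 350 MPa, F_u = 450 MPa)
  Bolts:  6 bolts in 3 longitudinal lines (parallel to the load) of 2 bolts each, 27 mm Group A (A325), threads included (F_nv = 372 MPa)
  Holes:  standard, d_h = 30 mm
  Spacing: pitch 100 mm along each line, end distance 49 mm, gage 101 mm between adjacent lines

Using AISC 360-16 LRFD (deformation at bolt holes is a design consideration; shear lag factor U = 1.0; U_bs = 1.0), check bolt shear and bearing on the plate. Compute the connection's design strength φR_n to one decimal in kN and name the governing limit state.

855.4 kN (bearing governs)

Bolt shear: A_b = π(27)²/4 = 572.56 mm². φR_n = 0.75 × 372 × 572.56 × 6 × 2 = 1916.9 kN.
Bearing (8 mm plate, F_u = 450 MPa): end bolts L_c = 49 − 30/2 = 34, R_n = min(1.2×34×8×450, 2.4×27×8×450) = 146.88 kN/bolt; interior L_c = 100 − 30 = 70, R_n = 233.28 kN/bolt. φR_n = 0.75 × (3×146.88 + 3×233.28) = 855.4 kN.
Governing: min(1916.9, 855.4) = 855.4 kN → bearing.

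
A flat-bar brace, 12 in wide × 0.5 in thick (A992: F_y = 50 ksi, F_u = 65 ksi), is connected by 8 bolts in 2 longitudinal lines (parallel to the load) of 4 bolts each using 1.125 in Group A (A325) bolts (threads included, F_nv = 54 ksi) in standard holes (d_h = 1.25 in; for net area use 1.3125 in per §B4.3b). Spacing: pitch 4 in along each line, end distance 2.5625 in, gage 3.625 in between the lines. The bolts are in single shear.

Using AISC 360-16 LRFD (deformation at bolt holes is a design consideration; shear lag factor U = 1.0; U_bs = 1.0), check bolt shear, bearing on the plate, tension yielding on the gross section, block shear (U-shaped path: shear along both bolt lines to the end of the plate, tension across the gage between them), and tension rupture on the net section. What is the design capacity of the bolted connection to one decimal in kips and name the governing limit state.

Bolt shear: A_b = π(1.125)²/4 = 0.99402 in². φR_n = 0.75 × 54 × 0.99402 × 8 × 1 = 322.1 kips.
Bearing (0.5 in plate, F_u = 65 ksi): end bolts L_c = 2.5625 − 1.25/2 = 1.9375, R_n = min(1.2×1.9375×0.5×65, 2.4×1.125×0.5×65) = 75.563 kips/bolt; interior L_c = 4 − 1.25 = 2.75, R_n = 87.75 kips/bolt. φR_n = 0.75 × (2×75.563 + 6×87.75) = 508.2 kips.
Tension yield (gross): A_g = 12×0.5 = 6 in². φR_n = 0.90 × 50 × 6 = 270.0 kips.
Block shear: shear path 2×[2.5625+3×4] = 2×14.5625 in, A_gv = 14.563, A_nv = 2×(14.5625 − 3.5×1.3125)×0.5 = 9.9688 in²; tension across gage: (3.625 − 1×1.3125)×0.5 = 1.1563 in². R_n = min(0.6×65×9.9688, 0.6×50×14.563) + 1.0×65×1.1563 = min(388.78, 436.89) + 75.16 = 463.94 kips. φR_n = 0.75 × 463.94 = 348.0 kips.
Tension rupture (net): A_n = (12 − 2×1.3125)×0.5 = 4.6875 in² (U = 1.0, A_e = A_n). φR_n = 0.75 × 65 × 4.6875 = 228.5 kips.
Governing: min(322.1, 508.2, 270.0, 348.0, 228.5) = 228.5 kips → net-section rupture.

228.5 kips (net-section rupture governs)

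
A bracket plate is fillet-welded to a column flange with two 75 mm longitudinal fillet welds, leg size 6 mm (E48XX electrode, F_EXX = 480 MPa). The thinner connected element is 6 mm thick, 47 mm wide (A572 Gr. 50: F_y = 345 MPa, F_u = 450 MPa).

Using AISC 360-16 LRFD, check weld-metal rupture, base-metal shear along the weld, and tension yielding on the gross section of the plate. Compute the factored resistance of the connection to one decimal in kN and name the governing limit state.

Weld metal: throat = 0.707×6 = 4.242 mm, L = 2×75 = 150 mm. φR_n = 0.75 × 0.6 × 480 × 4.242 × 150 = 137.4 kN.
Base metal shear (6 mm plate): yield φR_n = 1.0×0.6×345×6×150 = 186.3 kN; rupture φR_n = 0.75×0.6×450×6×150 = 182.3 kN; take 182.3 kN (rupture).
Tension yield (gross): A_g = 47×6 = 282 mm². φR_n = 0.90 × 345 × 282 = 87.6 kN.
Governing: min(137.4, 182.3, 87.6) = 87.6 kN → gross-section yield.

87.6 kN (gross-section yield governs)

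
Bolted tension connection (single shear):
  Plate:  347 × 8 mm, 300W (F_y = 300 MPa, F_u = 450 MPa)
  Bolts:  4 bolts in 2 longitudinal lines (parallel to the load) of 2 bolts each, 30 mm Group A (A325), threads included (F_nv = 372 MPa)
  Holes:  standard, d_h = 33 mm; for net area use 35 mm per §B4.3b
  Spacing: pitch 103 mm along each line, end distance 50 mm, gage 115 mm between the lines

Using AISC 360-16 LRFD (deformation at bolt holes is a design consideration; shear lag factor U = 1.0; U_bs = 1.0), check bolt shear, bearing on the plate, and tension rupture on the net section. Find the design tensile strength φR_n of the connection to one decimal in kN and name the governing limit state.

605.9 kN (bearing governs)

Bolt shear: A_b = π(30)²/4 = 706.86 mm². φR_n = 0.75 × 372 × 706.86 × 4 × 1 = 788.9 kN.
Bearing (8 mm plate, F_u = 450 MPa): end bolts L_c = 50 − 33/2 = 33.5, R_n = min(1.2×33.5×8×450, 2.4×30×8×450) = 144.72 kN/bolt; interior L_c = 103 − 33 = 70, R_n = 259.2 kN/bolt. φR_n = 0.75 × (2×144.72 + 2×259.2) = 605.9 kN.
Tension rupture (net): A_n = (347 − 2×35)×8 = 2216 mm² (U = 1.0, A_e = A_n). φR_n = 0.75 × 450 × 2216 = 747.9 kN.
Governing: min(788.9, 605.9, 747.9) = 605.9 kN → bearing.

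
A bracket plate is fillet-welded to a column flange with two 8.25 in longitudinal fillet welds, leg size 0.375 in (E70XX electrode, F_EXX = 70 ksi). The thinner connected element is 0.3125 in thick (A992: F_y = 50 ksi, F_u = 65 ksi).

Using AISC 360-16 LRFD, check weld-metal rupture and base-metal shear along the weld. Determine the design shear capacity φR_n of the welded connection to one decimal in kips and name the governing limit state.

137.8 kips (weld metal governs)

Weld metal: throat = 0.707×0.375 = 0.26513 in, L = 2×8.25 = 16.5 in. φR_n = 0.75 × 0.6 × 70 × 0.26513 × 16.5 = 137.8 kips.
Base metal shear (0.3125 in plate): yield φR_n = 1.0×0.6×50×0.3125×16.5 = 154.7 kips; rupture φR_n = 0.75×0.6×65×0.3125×16.5 = 150.8 kips; take 150.8 kips (rupture).
Governing: min(137.8, 150.8) = 137.8 kips → weld metal.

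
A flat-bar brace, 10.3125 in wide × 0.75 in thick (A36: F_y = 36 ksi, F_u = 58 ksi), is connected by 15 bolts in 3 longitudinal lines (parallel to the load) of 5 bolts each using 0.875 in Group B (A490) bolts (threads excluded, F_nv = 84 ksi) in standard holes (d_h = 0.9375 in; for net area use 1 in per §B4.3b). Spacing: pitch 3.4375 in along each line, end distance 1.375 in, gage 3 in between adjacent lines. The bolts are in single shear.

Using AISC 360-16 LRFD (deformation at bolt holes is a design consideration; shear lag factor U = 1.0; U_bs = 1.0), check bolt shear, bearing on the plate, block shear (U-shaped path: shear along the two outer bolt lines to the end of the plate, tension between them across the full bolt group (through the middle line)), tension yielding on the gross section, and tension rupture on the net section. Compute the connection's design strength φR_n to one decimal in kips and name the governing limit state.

238.6 kips (net-section rupture governs)

Bolt shear: A_b = π(0.875)²/4 = 0.60132 in². φR_n = 0.75 × 84 × 0.60132 × 15 × 1 = 568.2 kips.
Bearing (0.75 in plate, F_u = 58 ksi): end bolts L_c = 1.375 − 0.9375/2 = 0.90625, R_n = min(1.2×0.90625×0.75×58, 2.4×0.875×0.75×58) = 47.306 kips/bolt; interior L_c = 3.4375 − 0.9375 = 2.5, R_n = 91.35 kips/bolt. φR_n = 0.75 × (3×47.306 + 12×91.35) = 928.6 kips.
Block shear: shear path 2×[1.375+4×3.4375] = 2×15.125 in, A_gv = 22.688, A_nv = 2×(15.125 − 4.5×1)×0.75 = 15.938 in²; tension across gage: (6 − 2×1)×0.75 = 3 in². R_n = min(0.6×58×15.938, 0.6×36×22.688) + 1.0×58×3 = min(554.64, 490.06) + 174 = 664.06 kips. φR_n = 0.75 × 664.06 = 498.0 kips.
Tension yield (gross): A_g = 10.3125×0.75 = 7.7344 in². φR_n = 0.90 × 36 × 7.7344 = 250.6 kips.
Tension rupture (net): A_n = (10.3125 − 3×1)×0.75 = 5.4844 in² (U = 1.0, A_e = A_n). φR_n = 0.75 × 58 × 5.4844 = 238.6 kips.
Governing: min(568.2, 928.6, 498.0, 250.6, 238.6) = 238.6 kips → net-section rupture.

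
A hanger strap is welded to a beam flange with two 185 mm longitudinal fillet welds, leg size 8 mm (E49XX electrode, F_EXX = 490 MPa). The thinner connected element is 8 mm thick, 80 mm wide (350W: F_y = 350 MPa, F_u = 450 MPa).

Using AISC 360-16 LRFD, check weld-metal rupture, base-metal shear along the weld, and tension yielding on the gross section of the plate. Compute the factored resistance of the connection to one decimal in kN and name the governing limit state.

201.6 kN (gross-section yield governs)

Weld metal: throat = 0.707×8 = 5.656 mm, L = 2×185 = 370 mm. φR_n = 0.75 × 0.6 × 490 × 5.656 × 370 = 461.4 kN.
Base metal shear (8 mm plate): yield φR_n = 1.0×0.6×350×8×370 = 621.6 kN; rupture φR_n = 0.75×0.6×450×8×370 = 599.4 kN; take 599.4 kN (rupture).
Tension yield (gross): A_g = 80×8 = 640 mm². φR_n = 0.90 × 350 × 640 = 201.6 kN.
Governing: min(461.4, 599.4, 201.6) = 201.6 kN → gross-section yield.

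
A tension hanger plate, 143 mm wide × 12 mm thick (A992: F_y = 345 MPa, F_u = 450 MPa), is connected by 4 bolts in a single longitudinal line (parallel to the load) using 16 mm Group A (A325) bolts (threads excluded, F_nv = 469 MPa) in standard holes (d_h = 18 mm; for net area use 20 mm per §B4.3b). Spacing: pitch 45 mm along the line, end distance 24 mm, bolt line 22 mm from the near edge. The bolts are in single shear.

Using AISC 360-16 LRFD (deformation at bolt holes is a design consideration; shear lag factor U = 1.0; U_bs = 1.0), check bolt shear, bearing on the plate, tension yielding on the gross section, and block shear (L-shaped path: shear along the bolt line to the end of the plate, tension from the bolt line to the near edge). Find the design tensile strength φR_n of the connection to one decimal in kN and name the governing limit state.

Bolt shear: A_b = π(16)²/4 = 201.06 mm². φR_n = 0.75 × 469 × 201.06 × 4 × 1 = 282.9 kN.
Bearing (12 mm plate, F_u = 450 MPa): end bolts L_c = 24 − 18/2 = 15, R_n = min(1.2×15×12×450, 2.4×16×12×450) = 97.2 kN/bolt; interior L_c = 45 − 18 = 27, R_n = 174.96 kN/bolt. φR_n = 0.75 × (1×97.2 + 3×174.96) = 466.6 kN.
Tension yield (gross): A_g = 143×12 = 1716 mm². φR_n = 0.90 × 345 × 1716 = 532.8 kN.
Block shear: shear path 1×[24+3×45] = 1×159 mm, A_gv = 1908, A_nv = 1×(159 − 3.5×20)×12 = 1068 mm²; tension to near edge: (22 − 0.5×20)×12 = 144 mm². R_n = min(0.6×450×1068, 0.6×345×1908) + 1.0×450×144 = min(288.36, 394.96) + 64.8 = 353.16 kN. φR_n = 0.75 × 353.16 = 264.9 kN.
Governing: min(282.9, 466.6, 532.8, 264.9) = 264.9 kN → block shear.

264.9 kN (block shear governs)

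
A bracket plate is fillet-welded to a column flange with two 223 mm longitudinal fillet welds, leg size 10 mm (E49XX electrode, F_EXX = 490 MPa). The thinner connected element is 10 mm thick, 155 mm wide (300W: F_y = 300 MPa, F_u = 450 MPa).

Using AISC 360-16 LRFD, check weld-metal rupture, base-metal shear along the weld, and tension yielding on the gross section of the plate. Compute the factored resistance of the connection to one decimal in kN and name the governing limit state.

418.5 kN (gross-section yield governs)

Weld metal: throat = 0.707×10 = 7.07 mm, L = 2×223 = 446 mm. φR_n = 0.75 × 0.6 × 490 × 7.07 × 446 = 695.3 kN.
Base metal shear (10 mm plate): yield φR_n = 1.0×0.6×300×10×446 = 802.8 kN; rupture φR_n = 0.75×0.6×450×10×446 = 903.2 kN; take 802.8 kN (yield).
Tension yield (gross): A_g = 155×10 = 1550 mm². φR_n = 0.90 × 300 × 1550 = 418.5 kN.
Governing: min(695.3, 802.8, 418.5) = 418.5 kN → gross-section yield.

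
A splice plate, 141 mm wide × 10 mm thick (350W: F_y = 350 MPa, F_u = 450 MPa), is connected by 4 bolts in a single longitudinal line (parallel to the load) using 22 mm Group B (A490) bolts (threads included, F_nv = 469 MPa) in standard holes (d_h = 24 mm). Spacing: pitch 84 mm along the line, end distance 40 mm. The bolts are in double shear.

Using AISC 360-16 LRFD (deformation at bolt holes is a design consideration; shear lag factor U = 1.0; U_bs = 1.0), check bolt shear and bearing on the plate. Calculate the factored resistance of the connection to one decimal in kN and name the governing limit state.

Bolt shear: A_b = π(22)²/4 = 380.13 mm². φR_n = 0.75 × 469 × 380.13 × 4 × 2 = 1069.7 kN.
Bearing (10 mm plate, F_u = 450 MPa): end bolts L_c = 40 − 24/2 = 28, R_n = min(1.2×28×10×450, 2.4×22×10×450) = 151.2 kN/bolt; interior L_c = 84 − 24 = 60, R_n = 237.6 kN/bolt. φR_n = 0.75 × (1×151.2 + 3×237.6) = 648.0 kN.
Governing: min(1069.7, 648.0) = 648.0 kN → bearing.

648.0 kN (bearing governs)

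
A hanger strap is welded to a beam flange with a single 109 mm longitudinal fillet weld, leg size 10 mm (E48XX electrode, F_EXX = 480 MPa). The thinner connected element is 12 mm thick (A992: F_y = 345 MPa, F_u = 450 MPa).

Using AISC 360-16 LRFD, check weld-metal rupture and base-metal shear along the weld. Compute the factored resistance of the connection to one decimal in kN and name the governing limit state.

Weld metal: throat = 0.707×10 = 7.07 mm, L = 109 mm. φR_n = 0.75 × 0.6 × 480 × 7.07 × 109 = 166.5 kN.
Base metal shear (12 mm plate): yield φR_n = 1.0×0.6×345×12×109 = 270.8 kN; rupture φR_n = 0.75×0.6×450×12×109 = 264.9 kN; take 264.9 kN (rupture).
Governing: min(166.5, 264.9) = 166.5 kN → weld metal.

166.5 kN (weld metal governs)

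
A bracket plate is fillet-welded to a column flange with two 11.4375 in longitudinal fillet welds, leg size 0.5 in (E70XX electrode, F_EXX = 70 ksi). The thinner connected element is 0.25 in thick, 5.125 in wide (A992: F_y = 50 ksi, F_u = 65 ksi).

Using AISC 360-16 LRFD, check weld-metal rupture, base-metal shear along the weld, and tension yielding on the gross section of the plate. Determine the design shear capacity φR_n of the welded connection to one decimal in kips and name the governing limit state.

57.7 kips (gross-section yield governs)

Weld metal: throat = 0.707×0.5 = 0.3535 in, L = 2×11.4375 = 22.875 in. φR_n = 0.75 × 0.6 × 70 × 0.3535 × 22.875 = 254.7 kips.
Base metal shear (0.25 in plate): yield φR_n = 1.0×0.6×50×0.25×22.875 = 171.6 kips; rupture φR_n = 0.75×0.6×65×0.25×22.875 = 167.3 kips; take 167.3 kips (rupture).
Tension yield (gross): A_g = 5.125×0.25 = 1.2813 in². φR_n = 0.90 × 50 × 1.2813 = 57.7 kips.
Governing: min(254.7, 167.3, 57.7) = 57.7 kips → gross-section yield.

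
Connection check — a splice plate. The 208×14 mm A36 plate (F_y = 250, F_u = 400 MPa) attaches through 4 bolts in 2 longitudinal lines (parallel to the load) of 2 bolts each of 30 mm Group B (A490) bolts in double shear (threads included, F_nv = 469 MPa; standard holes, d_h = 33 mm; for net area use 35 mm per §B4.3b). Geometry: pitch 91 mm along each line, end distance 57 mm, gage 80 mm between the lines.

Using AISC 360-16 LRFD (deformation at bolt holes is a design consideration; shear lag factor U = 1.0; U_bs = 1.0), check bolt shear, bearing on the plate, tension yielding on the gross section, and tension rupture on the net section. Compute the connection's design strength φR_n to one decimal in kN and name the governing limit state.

Bolt shear: A_b = π(30)²/4 = 706.86 mm². φR_n = 0.75 × 469 × 706.86 × 4 × 2 = 1989.1 kN.
Bearing (14 mm plate, F_u = 400 MPa): end bolts L_c = 57 − 33/2 = 40.5, R_n = min(1.2×40.5×14×400, 2.4×30×14×400) = 272.16 kN/bolt; interior L_c = 91 − 33 = 58, R_n = 389.76 kN/bolt. φR_n = 0.75 × (2×272.16 + 2×389.76) = 992.9 kN.
Tension yield (gross): A_g = 208×14 = 2912 mm². φR_n = 0.90 × 250 × 2912 = 655.2 kN.
Tension rupture (net): A_n = (208 − 2×35)×14 = 1932 mm² (U = 1.0, A_e = A_n). φR_n = 0.75 × 400 × 1932 = 579.6 kN.
Governing: min(1989.1, 992.9, 655.2, 579.6) = 579.6 kN → net-section rupture.

579.6 kN (net-section rupture governs)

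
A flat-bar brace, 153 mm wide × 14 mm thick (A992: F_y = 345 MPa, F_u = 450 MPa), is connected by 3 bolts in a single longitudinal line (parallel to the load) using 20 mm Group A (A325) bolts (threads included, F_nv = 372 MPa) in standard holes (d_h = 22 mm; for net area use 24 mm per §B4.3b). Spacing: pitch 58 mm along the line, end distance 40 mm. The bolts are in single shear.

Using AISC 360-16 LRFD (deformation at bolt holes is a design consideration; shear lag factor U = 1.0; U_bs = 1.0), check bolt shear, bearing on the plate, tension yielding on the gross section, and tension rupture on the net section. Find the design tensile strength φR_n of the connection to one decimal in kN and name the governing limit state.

Bolt shear: A_b = π(20)²/4 = 314.16 mm². φR_n = 0.75 × 372 × 314.16 × 3 × 1 = 263.0 kN.
Bearing (14 mm plate, F_u = 450 MPa): end bolts L_c = 40 − 22/2 = 29, R_n = min(1.2×29×14×450, 2.4×20×14×450) = 219.24 kN/bolt; interior L_c = 58 − 22 = 36, R_n = 272.16 kN/bolt. φR_n = 0.75 × (1×219.24 + 2×272.16) = 572.7 kN.
Tension yield (gross): A_g = 153×14 = 2142 mm². φR_n = 0.90 × 345 × 2142 = 665.1 kN.
Tension rupture (net): A_n = (153 − 1×24)×14 = 1806 mm² (U = 1.0, A_e = A_n). φR_n = 0.75 × 450 × 1806 = 609.5 kN.
Governing: min(263.0, 572.7, 665.1, 609.5) = 263.0 kN → bolt shear.

263.0 kN (bolt shear governs)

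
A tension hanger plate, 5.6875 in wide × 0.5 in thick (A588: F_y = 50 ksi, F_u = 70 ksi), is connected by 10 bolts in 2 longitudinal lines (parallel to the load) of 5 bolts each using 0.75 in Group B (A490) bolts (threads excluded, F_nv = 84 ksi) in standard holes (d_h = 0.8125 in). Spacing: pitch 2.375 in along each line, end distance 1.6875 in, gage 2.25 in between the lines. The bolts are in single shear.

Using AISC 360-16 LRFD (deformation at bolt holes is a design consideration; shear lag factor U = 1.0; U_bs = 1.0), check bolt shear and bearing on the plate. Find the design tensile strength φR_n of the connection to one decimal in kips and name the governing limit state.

Bolt shear: A_b = π(0.75)²/4 = 0.44179 in². φR_n = 0.75 × 84 × 0.44179 × 10 × 1 = 278.3 kips.
Bearing (0.5 in plate, F_u = 70 ksi): end bolts L_c = 1.6875 − 0.8125/2 = 1.28125, R_n = min(1.2×1.28125×0.5×70, 2.4×0.75×0.5×70) = 53.813 kips/bolt; interior L_c = 2.375 − 0.8125 = 1.5625, R_n = 63 kips/bolt. φR_n = 0.75 × (2×53.813 + 8×63) = 458.7 kips.
Governing: min(278.3, 458.7) = 278.3 kips → bolt shear.

278.3 kips (bolt shear governs)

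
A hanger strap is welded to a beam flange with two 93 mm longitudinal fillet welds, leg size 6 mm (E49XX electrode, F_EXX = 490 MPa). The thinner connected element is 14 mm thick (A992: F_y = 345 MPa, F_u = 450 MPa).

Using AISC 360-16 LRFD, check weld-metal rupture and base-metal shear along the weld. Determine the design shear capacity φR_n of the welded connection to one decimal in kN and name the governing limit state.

Weld metal: throat = 0.707×6 = 4.242 mm, L = 2×93 = 186 mm. φR_n = 0.75 × 0.6 × 490 × 4.242 × 186 = 174.0 kN.
Base metal shear (14 mm plate): yield φR_n = 1.0×0.6×345×14×186 = 539.0 kN; rupture φR_n = 0.75×0.6×450×14×186 = 527.3 kN; take 527.3 kN (rupture).
Governing: min(174.0, 527.3) = 174.0 kN → weld metal.

174.0 kN (weld metal governs)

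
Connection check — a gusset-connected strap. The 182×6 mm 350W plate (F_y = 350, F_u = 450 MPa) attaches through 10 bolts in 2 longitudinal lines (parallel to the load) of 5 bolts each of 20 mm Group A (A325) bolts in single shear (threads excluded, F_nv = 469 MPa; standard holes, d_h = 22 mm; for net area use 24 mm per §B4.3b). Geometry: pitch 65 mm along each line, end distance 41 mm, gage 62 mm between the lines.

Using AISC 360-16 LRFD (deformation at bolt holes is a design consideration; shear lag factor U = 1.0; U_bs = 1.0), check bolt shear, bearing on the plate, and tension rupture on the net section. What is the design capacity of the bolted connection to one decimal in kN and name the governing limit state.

271.4 kN (net-section rupture governs)

Bolt shear: A_b = π(20)²/4 = 314.16 mm². φR_n = 0.75 × 469 × 314.16 × 10 × 1 = 1105.1 kN.
Bearing (6 mm plate, F_u = 450 MPa): end bolts L_c = 41 − 22/2 = 30, R_n = min(1.2×30×6×450, 2.4×20×6×450) = 97.2 kN/bolt; interior L_c = 65 − 22 = 43, R_n = 129.6 kN/bolt. φR_n = 0.75 × (2×97.2 + 8×129.6) = 923.4 kN.
Tension rupture (net): A_n = (182 − 2×24)×6 = 804 mm² (U = 1.0, A_e = A_n). φR_n = 0.75 × 450 × 804 = 271.4 kN.
Governing: min(1105.1, 923.4, 271.4) = 271.4 kN → net-section rupture.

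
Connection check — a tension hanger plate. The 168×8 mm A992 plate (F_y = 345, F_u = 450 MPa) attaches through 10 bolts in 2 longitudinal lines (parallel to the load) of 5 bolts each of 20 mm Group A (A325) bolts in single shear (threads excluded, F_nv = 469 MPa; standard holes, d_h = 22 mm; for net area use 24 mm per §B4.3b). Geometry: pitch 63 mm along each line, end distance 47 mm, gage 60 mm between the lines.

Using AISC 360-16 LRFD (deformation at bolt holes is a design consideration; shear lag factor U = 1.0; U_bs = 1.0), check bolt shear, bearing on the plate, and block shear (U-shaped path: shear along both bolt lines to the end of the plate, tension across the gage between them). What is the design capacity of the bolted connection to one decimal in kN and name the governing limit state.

Bolt shear: A_b = π(20)²/4 = 314.16 mm². φR_n = 0.75 × 469 × 314.16 × 10 × 1 = 1105.1 kN.
Bearing (8 mm plate, F_u = 450 MPa): end bolts L_c = 47 − 22/2 = 36, R_n = min(1.2×36×8×450, 2.4×20×8×450) = 155.52 kN/bolt; interior L_c = 63 − 22 = 41, R_n = 172.8 kN/bolt. φR_n = 0.75 × (2×155.52 + 8×172.8) = 1270.1 kN.
Block shear: shear path 2×[47+4×63] = 2×299 mm, A_gv = 4784, A_nv = 2×(299 − 4.5×24)×8 = 3056 mm²; tension across gage: (60 − 1×24)×8 = 288 mm². R_n = min(0.6×450×3056, 0.6×345×4784) + 1.0×450×288 = min(825.12, 990.29) + 129.6 = 954.72 kN. φR_n = 0.75 × 954.72 = 716.0 kN.
Governing: min(1105.1, 1270.1, 716.0) = 716.0 kN → block shear.

716.0 kN (block shear governs)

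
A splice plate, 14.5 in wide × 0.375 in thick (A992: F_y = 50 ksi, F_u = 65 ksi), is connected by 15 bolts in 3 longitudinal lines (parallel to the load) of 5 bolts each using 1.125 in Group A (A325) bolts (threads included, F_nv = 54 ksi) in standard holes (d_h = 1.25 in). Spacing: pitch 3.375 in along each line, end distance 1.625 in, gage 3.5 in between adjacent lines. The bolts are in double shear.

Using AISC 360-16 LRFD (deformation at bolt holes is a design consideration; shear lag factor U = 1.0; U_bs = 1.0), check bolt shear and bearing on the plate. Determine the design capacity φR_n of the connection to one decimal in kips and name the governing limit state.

625.2 kips (bearing governs)

Bolt shear: A_b = π(1.125)²/4 = 0.99402 in². φR_n = 0.75 × 54 × 0.99402 × 15 × 2 = 1207.7 kips.
Bearing (0.375 in plate, F_u = 65 ksi): end bolts L_c = 1.625 − 1.25/2 = 1, R_n = min(1.2×1×0.375×65, 2.4×1.125×0.375×65) = 29.25 kips/bolt; interior L_c = 3.375 − 1.25 = 2.125, R_n = 62.156 kips/bolt. φR_n = 0.75 × (3×29.25 + 12×62.156) = 625.2 kips.
Governing: min(1207.7, 625.2) = 625.2 kips → bearing.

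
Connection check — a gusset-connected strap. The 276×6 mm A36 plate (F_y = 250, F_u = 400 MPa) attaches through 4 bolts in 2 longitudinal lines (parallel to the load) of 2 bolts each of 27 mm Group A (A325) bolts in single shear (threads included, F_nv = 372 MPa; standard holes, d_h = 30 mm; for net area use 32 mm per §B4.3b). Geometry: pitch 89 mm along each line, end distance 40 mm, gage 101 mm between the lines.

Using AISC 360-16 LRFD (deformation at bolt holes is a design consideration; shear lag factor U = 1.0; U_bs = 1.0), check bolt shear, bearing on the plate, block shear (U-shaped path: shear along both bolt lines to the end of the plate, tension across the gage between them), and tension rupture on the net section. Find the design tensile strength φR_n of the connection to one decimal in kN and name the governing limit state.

298.4 kN (block shear governs)

Bolt shear: A_b = π(27)²/4 = 572.56 mm². φR_n = 0.75 × 372 × 572.56 × 4 × 1 = 639.0 kN.
Bearing (6 mm plate, F_u = 400 MPa): end bolts L_c = 40 − 30/2 = 25, R_n = min(1.2×25×6×400, 2.4×27×6×400) = 72 kN/bolt; interior L_c = 89 − 30 = 59, R_n = 155.52 kN/bolt. φR_n = 0.75 × (2×72 + 2×155.52) = 341.3 kN.
Block shear: shear path 2×[40+1×89] = 2×129 mm, A_gv = 1548, A_nv = 2×(129 − 1.5×32)×6 = 972 mm²; tension across gage: (101 − 1×32)×6 = 414 mm². R_n = min(0.6×400×972, 0.6×250×1548) + 1.0×400×414 = min(233.28, 232.2) + 165.6 = 397.8 kN. φR_n = 0.75 × 397.8 = 298.4 kN.
Tension rupture (net): A_n = (276 − 2×32)×6 = 1272 mm² (U = 1.0, A_e = A_n). φR_n = 0.75 × 400 × 1272 = 381.6 kN.
Governing: min(639.0, 341.3, 298.4, 381.6) = 298.4 kN → block shear.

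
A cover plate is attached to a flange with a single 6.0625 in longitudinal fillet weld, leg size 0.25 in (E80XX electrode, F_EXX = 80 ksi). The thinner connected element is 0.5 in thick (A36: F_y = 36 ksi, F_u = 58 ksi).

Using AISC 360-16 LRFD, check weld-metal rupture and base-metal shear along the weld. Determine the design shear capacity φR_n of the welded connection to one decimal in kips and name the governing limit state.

38.6 kips (weld metal governs)

Weld metal: throat = 0.707×0.25 = 0.17675 in, L = 6.0625 in. φR_n = 0.75 × 0.6 × 80 × 0.17675 × 6.0625 = 38.6 kips.
Base metal shear (0.5 in plate): yield φR_n = 1.0×0.6×36×0.5×6.0625 = 65.5 kips; rupture φR_n = 0.75×0.6×58×0.5×6.0625 = 79.1 kips; take 65.5 kips (yield).
Governing: min(38.6, 65.5) = 38.6 kips → weld metal.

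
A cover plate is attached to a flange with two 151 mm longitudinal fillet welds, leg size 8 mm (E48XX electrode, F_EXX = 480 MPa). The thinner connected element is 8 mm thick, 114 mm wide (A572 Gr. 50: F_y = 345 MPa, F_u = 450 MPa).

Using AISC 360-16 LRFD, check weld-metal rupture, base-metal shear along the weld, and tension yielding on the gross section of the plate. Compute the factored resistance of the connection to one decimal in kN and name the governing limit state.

283.2 kN (gross-section yield governs)

Weld metal: throat = 0.707×8 = 5.656 mm, L = 2×151 = 302 mm. φR_n = 0.75 × 0.6 × 480 × 5.656 × 302 = 369.0 kN.
Base metal shear (8 mm plate): yield φR_n = 1.0×0.6×345×8×302 = 500.1 kN; rupture φR_n = 0.75×0.6×450×8×302 = 489.2 kN; take 489.2 kN (rupture).
Tension yield (gross): A_g = 114×8 = 912 mm². φR_n = 0.90 × 345 × 912 = 283.2 kN.
Governing: min(369.0, 489.2, 283.2) = 283.2 kN → gross-section yield.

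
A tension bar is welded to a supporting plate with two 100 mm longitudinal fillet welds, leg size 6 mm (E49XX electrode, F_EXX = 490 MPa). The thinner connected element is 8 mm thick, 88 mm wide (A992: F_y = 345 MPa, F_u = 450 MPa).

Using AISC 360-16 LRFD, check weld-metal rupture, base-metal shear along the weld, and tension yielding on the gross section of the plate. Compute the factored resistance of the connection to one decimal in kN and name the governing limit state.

Weld metal: throat = 0.707×6 = 4.242 mm, L = 2×100 = 200 mm. φR_n = 0.75 × 0.6 × 490 × 4.242 × 200 = 187.1 kN.
Base metal shear (8 mm plate): yield φR_n = 1.0×0.6×345×8×200 = 331.2 kN; rupture φR_n = 0.75×0.6×450×8×200 = 324.0 kN; take 324.0 kN (rupture).
Tension yield (gross): A_g = 88×8 = 704 mm². φR_n = 0.90 × 345 × 704 = 218.6 kN.
Governing: min(187.1, 324.0, 218.6) = 187.1 kN → weld metal.

187.1 kN (weld metal governs)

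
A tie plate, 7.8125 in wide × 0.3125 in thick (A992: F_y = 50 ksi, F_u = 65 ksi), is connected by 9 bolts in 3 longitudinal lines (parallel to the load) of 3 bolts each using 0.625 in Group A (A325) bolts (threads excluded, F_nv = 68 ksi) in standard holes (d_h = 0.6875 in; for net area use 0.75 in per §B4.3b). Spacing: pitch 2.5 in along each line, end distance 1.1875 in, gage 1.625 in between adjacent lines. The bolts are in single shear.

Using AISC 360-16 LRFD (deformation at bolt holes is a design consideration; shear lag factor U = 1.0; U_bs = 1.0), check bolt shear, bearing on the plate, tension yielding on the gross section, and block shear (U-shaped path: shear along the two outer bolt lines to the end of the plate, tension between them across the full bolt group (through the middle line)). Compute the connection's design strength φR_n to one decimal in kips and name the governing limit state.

Bolt shear: A_b = π(0.625)²/4 = 0.3068 in². φR_n = 0.75 × 68 × 0.3068 × 9 × 1 = 140.8 kips.
Bearing (0.3125 in plate, F_u = 65 ksi): end bolts L_c = 1.1875 − 0.6875/2 = 0.84375, R_n = min(1.2×0.84375×0.3125×65, 2.4×0.625×0.3125×65) = 20.566 kips/bolt; interior L_c = 2.5 − 0.6875 = 1.8125, R_n = 30.469 kips/bolt. φR_n = 0.75 × (3×20.566 + 6×30.469) = 183.4 kips.
Tension yield (gross): A_g = 7.8125×0.3125 = 2.4414 in². φR_n = 0.90 × 50 × 2.4414 = 109.9 kips.
Block shear: shear path 2×[1.1875+2×2.5] = 2×6.1875 in, A_gv = 3.8672, A_nv = 2×(6.1875 − 2.5×0.75)×0.3125 = 2.6953 in²; tension across gage: (3.25 − 2×0.75)×0.3125 = 0.54688 in². R_n = min(0.6×65×2.6953, 0.6×50×3.8672) + 1.0×65×0.54688 = min(105.12, 116.02) + 35.547 = 140.67 kips. φR_n = 0.75 × 140.67 = 105.5 kips.
Governing: min(140.8, 183.4, 109.9, 105.5) = 105.5 kips → block shear.

105.5 kips (block shear governs)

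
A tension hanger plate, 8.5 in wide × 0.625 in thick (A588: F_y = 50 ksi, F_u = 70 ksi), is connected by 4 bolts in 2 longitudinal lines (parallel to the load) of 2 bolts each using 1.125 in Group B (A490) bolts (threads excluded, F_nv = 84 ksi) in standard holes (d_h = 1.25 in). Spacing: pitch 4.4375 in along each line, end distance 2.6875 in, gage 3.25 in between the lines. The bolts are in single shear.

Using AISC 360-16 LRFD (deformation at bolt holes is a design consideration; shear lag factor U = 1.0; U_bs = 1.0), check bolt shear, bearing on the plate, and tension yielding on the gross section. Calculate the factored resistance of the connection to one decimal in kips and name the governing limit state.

239.1 kips (gross-section yield governs)

Bolt shear: A_b = π(1.125)²/4 = 0.99402 in². φR_n = 0.75 × 84 × 0.99402 × 4 × 1 = 250.5 kips.
Bearing (0.625 in plate, F_u = 70 ksi): end bolts L_c = 2.6875 − 1.25/2 = 2.0625, R_n = min(1.2×2.0625×0.625×70, 2.4×1.125×0.625×70) = 108.28 kips/bolt; interior L_c = 4.4375 − 1.25 = 3.1875, R_n = 118.13 kips/bolt. φR_n = 0.75 × (2×108.28 + 2×118.13) = 339.6 kips.
Tension yield (gross): A_g = 8.5×0.625 = 5.3125 in². φR_n = 0.90 × 50 × 5.3125 = 239.1 kips.
Governing: min(250.5, 339.6, 239.1) = 239.1 kips → gross-section yield.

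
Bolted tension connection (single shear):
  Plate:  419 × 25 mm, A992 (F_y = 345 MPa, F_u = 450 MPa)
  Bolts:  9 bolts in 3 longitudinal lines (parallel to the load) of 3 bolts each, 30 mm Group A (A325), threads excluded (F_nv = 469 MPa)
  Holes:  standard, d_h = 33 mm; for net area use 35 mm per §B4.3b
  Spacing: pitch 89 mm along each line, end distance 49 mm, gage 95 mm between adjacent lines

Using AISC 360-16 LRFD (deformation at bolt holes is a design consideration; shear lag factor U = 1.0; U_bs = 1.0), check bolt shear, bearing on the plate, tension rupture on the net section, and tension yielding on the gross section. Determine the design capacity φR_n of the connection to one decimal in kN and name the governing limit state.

2237.7 kN (bolt shear governs)

Bolt shear: A_b = π(30)²/4 = 706.86 mm². φR_n = 0.75 × 469 × 706.86 × 9 × 1 = 2237.7 kN.
Bearing (25 mm plate, F_u = 450 MPa): end bolts L_c = 49 − 33/2 = 32.5, R_n = min(1.2×32.5×25×450, 2.4×30×25×450) = 438.75 kN/bolt; interior L_c = 89 − 33 = 56, R_n = 756 kN/bolt. φR_n = 0.75 × (3×438.75 + 6×756) = 4389.2 kN.
Tension rupture (net): A_n = (419 − 3×35)×25 = 7850 mm² (U = 1.0, A_e = A_n). φR_n = 0.75 × 450 × 7850 = 2649.4 kN.
Tension yield (gross): A_g = 419×25 = 10475 mm². φR_n = 0.90 × 345 × 10475 = 3252.5 kN.
Governing: min(2237.7, 4389.2, 2649.4, 3252.5) = 2237.7 kN → bolt shear.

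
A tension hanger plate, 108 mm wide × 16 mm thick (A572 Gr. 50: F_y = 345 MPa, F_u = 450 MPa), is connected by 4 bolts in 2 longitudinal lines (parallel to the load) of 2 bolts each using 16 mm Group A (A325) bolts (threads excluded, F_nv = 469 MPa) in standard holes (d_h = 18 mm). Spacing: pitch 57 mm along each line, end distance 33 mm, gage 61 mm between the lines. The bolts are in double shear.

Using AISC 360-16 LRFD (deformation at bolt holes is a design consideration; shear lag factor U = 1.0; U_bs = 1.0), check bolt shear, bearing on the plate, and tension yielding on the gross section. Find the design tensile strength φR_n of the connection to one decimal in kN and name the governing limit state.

536.5 kN (gross-section yield governs)

Bolt shear: A_b = π(16)²/4 = 201.06 mm². φR_n = 0.75 × 469 × 201.06 × 4 × 2 = 565.8 kN.
Bearing (16 mm plate, F_u = 450 MPa): end bolts L_c = 33 − 18/2 = 24, R_n = min(1.2×24×16×450, 2.4×16×16×450) = 207.36 kN/bolt; interior L_c = 57 − 18 = 39, R_n = 276.48 kN/bolt. φR_n = 0.75 × (2×207.36 + 2×276.48) = 725.8 kN.
Tension yield (gross): A_g = 108×16 = 1728 mm². φR_n = 0.90 × 345 × 1728 = 536.5 kN.
Governing: min(565.8, 725.8, 536.5) = 536.5 kN → gross-section yield.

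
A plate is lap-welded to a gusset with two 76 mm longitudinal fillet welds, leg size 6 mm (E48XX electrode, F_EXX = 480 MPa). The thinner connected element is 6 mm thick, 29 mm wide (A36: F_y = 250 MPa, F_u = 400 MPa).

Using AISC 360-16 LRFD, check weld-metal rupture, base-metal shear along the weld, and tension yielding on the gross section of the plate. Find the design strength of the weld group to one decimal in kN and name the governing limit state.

Weld metal: throat = 0.707×6 = 4.242 mm, L = 2×76 = 152 mm. φR_n = 0.75 × 0.6 × 480 × 4.242 × 152 = 139.3 kN.
Base metal shear (6 mm plate): yield φR_n = 1.0×0.6×250×6×152 = 136.8 kN; rupture φR_n = 0.75×0.6×400×6×152 = 164.2 kN; take 136.8 kN (yield).
Tension yield (gross): A_g = 29×6 = 174 mm². φR_n = 0.90 × 250 × 174 = 39.2 kN.
Governing: min(139.3, 136.8, 39.2) = 39.2 kN → gross-section yield.

39.2 kN (gross-section yield governs)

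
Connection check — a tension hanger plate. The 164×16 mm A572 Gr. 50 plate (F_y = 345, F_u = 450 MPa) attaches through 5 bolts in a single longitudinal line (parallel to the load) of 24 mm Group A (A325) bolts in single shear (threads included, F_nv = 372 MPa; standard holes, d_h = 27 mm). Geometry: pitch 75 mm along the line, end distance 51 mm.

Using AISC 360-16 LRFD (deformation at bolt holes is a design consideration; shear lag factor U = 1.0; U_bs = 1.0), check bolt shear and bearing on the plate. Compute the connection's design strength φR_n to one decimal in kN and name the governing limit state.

Bolt shear: A_b = π(24)²/4 = 452.39 mm². φR_n = 0.75 × 372 × 452.39 × 5 × 1 = 631.1 kN.
Bearing (16 mm plate, F_u = 450 MPa): end bolts L_c = 51 − 27/2 = 37.5, R_n = min(1.2×37.5×16×450, 2.4×24×16×450) = 324 kN/bolt; interior L_c = 75 − 27 = 48, R_n = 414.72 kN/bolt. φR_n = 0.75 × (1×324 + 4×414.72) = 1487.2 kN.
Governing: min(631.1, 1487.2) = 631.1 kN → bolt shear.

631.1 kN (bolt shear governs)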